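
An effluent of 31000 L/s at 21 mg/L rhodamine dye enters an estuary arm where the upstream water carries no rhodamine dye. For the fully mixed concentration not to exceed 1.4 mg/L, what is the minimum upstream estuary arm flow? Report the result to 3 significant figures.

Set C_mix = 1.4: (Q·0 + 31000·21.00) / (Q + 31000) = 1.4
→ Q = 31000·(21.00 − 1.4)/(1.4 − 0) = 434000 L/s.

434000 L/s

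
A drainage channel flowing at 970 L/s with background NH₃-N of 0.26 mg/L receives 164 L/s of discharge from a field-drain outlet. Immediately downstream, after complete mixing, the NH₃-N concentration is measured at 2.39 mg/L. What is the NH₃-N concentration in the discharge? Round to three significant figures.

Mass balance: 970.0·0.2600 + 164.0·Cₑ = 1134·2.390
→ Cₑ = (1134·2.390 − 970.0·0.2600) / 164.0 = 14.99 mg/L.

15.0 mg/L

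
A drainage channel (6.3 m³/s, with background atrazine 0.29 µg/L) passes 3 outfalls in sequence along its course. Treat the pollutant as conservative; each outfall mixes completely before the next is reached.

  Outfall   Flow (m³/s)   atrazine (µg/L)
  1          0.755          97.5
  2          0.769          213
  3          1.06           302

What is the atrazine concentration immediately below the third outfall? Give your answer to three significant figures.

63.0 µg/L

After outfall 1: Q = 6.300 + 0.7550 = 7.055 m³/s; C = (6.300·0.2900 + 0.7550·97.50)/7.055 = 10.69 µg/L.
After outfall 2: Q = 7.055 + 0.7690 = 7.824 m³/s; C = (7.055·10.69 + 0.7690·213.0)/7.824 = 30.58 µg/L.
After outfall 3: Q = 7.824 + 1.060 = 8.884 m³/s; C = (7.824·30.58 + 1.060·302.0)/8.884 = 62.96 µg/L.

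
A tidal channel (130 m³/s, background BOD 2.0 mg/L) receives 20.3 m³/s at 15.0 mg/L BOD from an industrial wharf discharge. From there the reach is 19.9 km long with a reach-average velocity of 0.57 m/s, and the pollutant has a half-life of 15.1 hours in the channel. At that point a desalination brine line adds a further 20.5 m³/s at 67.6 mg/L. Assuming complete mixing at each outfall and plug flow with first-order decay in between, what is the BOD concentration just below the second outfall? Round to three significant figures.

10.2 mg/L

Mass balance: C = (130.0·2.000 + 20.30·15.00) / 150.3 = 564.5/150.3 = 3.756 mg/L; combined flow 150.3 m³/s.
Travel time t = 19.9·1000 / 0.57 = 34910 s = 9.698 h.
Half-life 15.1 h → k = ln 2 / 15.1 = 0.04590 h⁻¹ = 1.102 d⁻¹.
Decay over the reach: 3.756·exp(−kt) = 3.756·0.6407 = 2.406 mg/L.
At the second outfall, C = (150.3·2.406 + 20.50·67.60) / (150.3 + 20.50) = 10.23 mg/L.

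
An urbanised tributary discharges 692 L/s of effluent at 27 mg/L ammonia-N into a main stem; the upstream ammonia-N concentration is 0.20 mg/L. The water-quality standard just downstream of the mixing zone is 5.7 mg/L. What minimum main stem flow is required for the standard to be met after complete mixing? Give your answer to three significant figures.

2680 L/s

Set C_mix = 5.7: (Q·0.2000 + 692.0·27.00) / (Q + 692.0) = 5.7
→ Q = 692.0·(27.00 − 5.7)/(5.7 − 0.2000) = 2680 L/s.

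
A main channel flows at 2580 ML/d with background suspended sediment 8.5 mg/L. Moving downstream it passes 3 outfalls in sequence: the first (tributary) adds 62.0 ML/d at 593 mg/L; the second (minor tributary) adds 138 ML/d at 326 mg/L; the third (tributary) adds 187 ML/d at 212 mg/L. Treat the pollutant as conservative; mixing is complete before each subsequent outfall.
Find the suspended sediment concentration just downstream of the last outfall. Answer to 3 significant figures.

Outfall 1: combined Q = 2642 ML/d; C = (2580·8.500 + 62.00·593.0)/2642 = 22.22 mg/L.
Outfall 2: combined Q = 2780 ML/d; C = (2642·22.22 + 138.0·326.0)/2780 = 37.30 mg/L.
Outfall 3: combined Q = 2967 ML/d; C = (2780·37.30 + 187.0·212.0)/2967 = 48.31 mg/L.

48.3 mg/L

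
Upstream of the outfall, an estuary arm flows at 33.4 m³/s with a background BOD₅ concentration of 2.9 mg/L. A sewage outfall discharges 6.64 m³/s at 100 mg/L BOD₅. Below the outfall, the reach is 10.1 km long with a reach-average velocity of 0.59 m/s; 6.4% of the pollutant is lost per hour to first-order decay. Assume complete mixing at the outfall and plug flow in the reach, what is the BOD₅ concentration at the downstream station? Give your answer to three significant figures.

Flow-weighted average: C = (33.40·2.900 + 6.640·100.0) / 40.04 = 760.9/40.04 = 19.00 mg/L.
Travel time t = 10.1·1000 / 0.59 = 17120 s = 4.755 h.
6.4%/h lost → k = −ln(1 − 0.064) = 0.06614 h⁻¹.
First-order decay: C = 19.00·exp(−k·t) = 19.00·0.7301 = 13.87 mg/L.

13.9 mg/L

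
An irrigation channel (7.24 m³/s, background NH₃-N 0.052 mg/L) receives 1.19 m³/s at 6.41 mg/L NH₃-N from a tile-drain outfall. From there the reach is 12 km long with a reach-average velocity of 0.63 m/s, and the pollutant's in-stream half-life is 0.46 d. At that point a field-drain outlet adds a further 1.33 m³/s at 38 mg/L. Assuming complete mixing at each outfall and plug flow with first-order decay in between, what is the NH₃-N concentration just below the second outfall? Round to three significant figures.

5.77 mg/L

Flow-weighted average: C = (7.240·0.05200 + 1.190·6.410) / 8.430 = 8.004/8.430 = 0.9495 mg/L; combined flow 8.430 m³/s.
Travel time t = 12·1000 / 0.63 = 19050 s = 5.291 h.
Half-life 0.46 d → k = ln 2 / 0.46 = 1.507 d⁻¹.
Applying C = C₀e^(−kt): 0.9495 × 0.7173 = 0.6811 mg/L.
Second outfall: C = (8.430·0.6811 + 1.330·38.00)/9.760 = 5.767 mg/L.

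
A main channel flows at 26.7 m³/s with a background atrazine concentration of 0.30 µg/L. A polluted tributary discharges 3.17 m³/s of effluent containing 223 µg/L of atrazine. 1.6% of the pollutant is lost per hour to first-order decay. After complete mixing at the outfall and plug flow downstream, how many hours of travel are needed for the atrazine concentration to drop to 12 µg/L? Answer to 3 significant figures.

Mixed concentration C = ΣQC/ΣQ = (26.70·0.3000 + 3.170·223.0) / 29.87 = 714.9/29.87 = 23.93 µg/L.
1.6%/h lost → k = −ln(1 − 0.016) = 0.01613 h⁻¹.
23.93·exp(−k·t) = 12 → t = ln(23.93/12)/k = 154100 s = 42.80 h.

42.8 h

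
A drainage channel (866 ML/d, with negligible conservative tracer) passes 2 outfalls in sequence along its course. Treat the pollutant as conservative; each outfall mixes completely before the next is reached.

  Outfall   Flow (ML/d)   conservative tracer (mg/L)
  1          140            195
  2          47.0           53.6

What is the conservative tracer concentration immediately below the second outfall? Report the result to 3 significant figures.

28.3 mg/L

Outfall 1: combined Q = 1006 ML/d; C = (866.0·0 + 140.0·195.0)/1006 = 27.14 mg/L.
Outfall 2: combined Q = 1053 ML/d; C = (1006·27.14 + 47.00·53.60)/1053 = 28.32 mg/L.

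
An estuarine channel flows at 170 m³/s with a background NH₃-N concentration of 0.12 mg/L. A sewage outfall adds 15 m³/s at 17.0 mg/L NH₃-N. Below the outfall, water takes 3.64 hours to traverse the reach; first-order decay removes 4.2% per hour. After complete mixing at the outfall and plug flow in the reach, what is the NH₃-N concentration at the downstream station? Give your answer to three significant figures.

1.27 mg/L

Flow-weighted average: C = (170.0·0.1200 + 15.00·17.00) / 185.0 = 275.4/185.0 = 1.489 mg/L.
4.2%/h lost → k = −ln(1 − 0.042) = 0.04291 h⁻¹.
First-order decay: C = 1.489·exp(−k·t) = 1.489·0.8554 = 1.273 mg/L.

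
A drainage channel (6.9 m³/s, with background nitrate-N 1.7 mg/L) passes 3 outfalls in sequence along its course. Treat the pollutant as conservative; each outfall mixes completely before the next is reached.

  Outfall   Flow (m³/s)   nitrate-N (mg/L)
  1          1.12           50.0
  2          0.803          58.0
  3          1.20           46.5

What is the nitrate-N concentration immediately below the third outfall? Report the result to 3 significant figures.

After outfall 1: Q = 6.900 + 1.120 = 8.020 m³/s; C = (6.900·1.700 + 1.120·50.00)/8.020 = 8.445 mg/L.
After outfall 2: Q = 8.020 + 0.8030 = 8.823 m³/s; C = (8.020·8.445 + 0.8030·58.00)/8.823 = 12.96 mg/L.
After outfall 3: Q = 8.823 + 1.200 = 10.02 m³/s; C = (8.823·12.96 + 1.200·46.50)/10.02 = 16.97 mg/L.

17.0 mg/L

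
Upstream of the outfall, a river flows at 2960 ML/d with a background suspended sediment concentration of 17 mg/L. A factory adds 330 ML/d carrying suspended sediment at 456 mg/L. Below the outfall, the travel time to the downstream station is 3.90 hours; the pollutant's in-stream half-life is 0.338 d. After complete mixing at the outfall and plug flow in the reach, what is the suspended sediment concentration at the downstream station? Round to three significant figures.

43.7 mg/L

Mixed concentration C = ΣQC/ΣQ = (2960·17.00 + 330.0·456.0) / 3290 = 200800/3290 = 61.03 mg/L.
Half-life 0.338 d → k = ln 2 / 0.338 = 2.051 d⁻¹.
Decay over the reach: 61.03·exp(−kt) = 61.03·0.7166 = 43.74 mg/L.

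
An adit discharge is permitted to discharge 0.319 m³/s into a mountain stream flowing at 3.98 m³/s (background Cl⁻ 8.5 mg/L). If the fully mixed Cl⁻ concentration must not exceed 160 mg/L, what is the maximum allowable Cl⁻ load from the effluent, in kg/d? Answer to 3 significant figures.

56500 kg/d

Mass balance at the limit: 3.980·8.500 + 0.3190·Cₑ = 4.299·160 → Cₑ = 2050 mg/L.
Load = 0.3190 m³/s × 2050 g/m³ × 86 400 s/d = 56510 kg/d.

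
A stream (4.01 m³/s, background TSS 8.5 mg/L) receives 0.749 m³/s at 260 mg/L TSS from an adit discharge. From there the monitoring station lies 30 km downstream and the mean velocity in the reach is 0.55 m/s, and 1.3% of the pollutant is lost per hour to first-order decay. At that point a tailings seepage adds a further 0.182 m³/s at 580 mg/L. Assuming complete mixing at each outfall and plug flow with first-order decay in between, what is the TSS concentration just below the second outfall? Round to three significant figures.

59.3 mg/L

After mixing, C = (4.010·8.500 + 0.7490·260.0) / 4.759 = 228.8/4.759 = 48.08 mg/L; combined flow 4.759 m³/s.
Travel time t = 30·1000 / 0.55 = 54550 s = 15.15 h.
1.3%/h lost → k = −ln(1 − 0.013) = 0.01309 h⁻¹.
Applying C = C₀e^(−kt): 48.08 × 0.8202 = 39.44 mg/L.
Second outfall: C = (4.759·39.44 + 0.1820·580.0)/4.941 = 59.35 mg/L.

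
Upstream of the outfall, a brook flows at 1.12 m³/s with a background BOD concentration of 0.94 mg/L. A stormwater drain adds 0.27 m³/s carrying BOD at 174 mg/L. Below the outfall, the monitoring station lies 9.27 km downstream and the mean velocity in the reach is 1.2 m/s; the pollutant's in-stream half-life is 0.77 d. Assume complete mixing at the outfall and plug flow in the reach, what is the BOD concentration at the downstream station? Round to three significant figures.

Conservation of mass: C = (1.120·0.9400 + 0.2700·174.0) / 1.390 = 48.03/1.390 = 34.56 mg/L.
Travel time t = 9.27·1000 / 1.2 = 7725 s = 2.146 h.
Half-life 0.77 d → k = ln 2 / 0.77 = 0.9002 d⁻¹.
After decay, C = 34.56 × e^(−kt) = 34.56 × 0.9227 = 31.88 mg/L.

31.9 mg/L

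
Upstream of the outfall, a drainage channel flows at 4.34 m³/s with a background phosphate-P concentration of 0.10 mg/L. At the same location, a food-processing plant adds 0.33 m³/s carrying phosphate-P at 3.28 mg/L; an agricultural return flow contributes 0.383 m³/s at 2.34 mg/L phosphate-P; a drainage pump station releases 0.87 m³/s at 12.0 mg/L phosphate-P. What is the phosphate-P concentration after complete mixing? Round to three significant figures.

2.17 mg/L

Flow-weighted average: C = (4.340·0.1000 + 0.3300·3.280 + 0.3830·2.340 + 0.8700·12.00) / 5.923 = 12.85/5.923 = 2.170 mg/L.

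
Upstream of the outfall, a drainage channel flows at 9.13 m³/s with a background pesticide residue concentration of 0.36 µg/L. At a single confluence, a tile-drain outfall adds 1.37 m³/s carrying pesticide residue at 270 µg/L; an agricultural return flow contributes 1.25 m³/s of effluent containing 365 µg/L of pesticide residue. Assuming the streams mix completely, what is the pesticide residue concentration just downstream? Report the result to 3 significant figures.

After mixing, C = (9.130·0.3600 + 1.370·270.0 + 1.250·365.0) / 11.75 = 829.4/11.75 = 70.59 µg/L.

70.6 µg/L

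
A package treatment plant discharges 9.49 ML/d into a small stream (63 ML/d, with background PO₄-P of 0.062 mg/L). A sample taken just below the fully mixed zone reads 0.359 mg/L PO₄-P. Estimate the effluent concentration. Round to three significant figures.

2.33 mg/L

Mass balance: 63.00·0.06200 + 9.490·Cₑ = 72.49·0.3590
→ Cₑ = (72.49·0.3590 − 63.00·0.06200) / 9.490 = 2.331 mg/L.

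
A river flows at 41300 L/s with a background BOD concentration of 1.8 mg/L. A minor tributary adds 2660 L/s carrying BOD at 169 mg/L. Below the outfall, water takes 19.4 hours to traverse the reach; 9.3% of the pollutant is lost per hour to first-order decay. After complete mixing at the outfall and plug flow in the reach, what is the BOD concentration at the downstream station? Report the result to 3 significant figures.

1.79 mg/L

Conservation of mass: C = (41300·1.800 + 2660·169.0) / 43960 = 523900/43960 = 11.92 mg/L.
9.3%/h lost → k = −ln(1 − 0.093) = 0.09761 h⁻¹.
First-order decay: C = 11.92·exp(−k·t) = 11.92·0.1505 = 1.794 mg/L.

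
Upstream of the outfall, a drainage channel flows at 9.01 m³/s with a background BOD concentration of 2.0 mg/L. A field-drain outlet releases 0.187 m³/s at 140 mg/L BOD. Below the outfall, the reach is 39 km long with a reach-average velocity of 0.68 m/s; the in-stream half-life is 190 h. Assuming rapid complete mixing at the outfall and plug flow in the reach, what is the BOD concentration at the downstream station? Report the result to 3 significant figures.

Conservation of mass: C = (9.010·2.000 + 0.1870·140.0) / 9.197 = 44.20/9.197 = 4.806 mg/L.
Travel time t = 39·1000 / 0.68 = 57350 s = 15.93 h.
Half-life 190 h → k = ln 2 / 190 = 0.003648 h⁻¹ = 0.08756 d⁻¹.
First-order decay: C = 4.806·exp(−k·t) = 4.806·0.9435 = 4.535 mg/L.

4.53 mg/L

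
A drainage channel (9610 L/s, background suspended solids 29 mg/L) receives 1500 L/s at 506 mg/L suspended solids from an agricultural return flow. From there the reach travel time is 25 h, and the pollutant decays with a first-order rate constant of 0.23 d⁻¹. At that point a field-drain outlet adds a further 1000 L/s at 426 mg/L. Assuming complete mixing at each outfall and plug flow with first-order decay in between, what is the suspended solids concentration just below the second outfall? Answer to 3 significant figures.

Flow-weighted average: C = (9610·29.00 + 1500·506.0) / 11110 = 1038000/11110 = 93.40 mg/L; combined flow 11110 L/s.
First-order decay: C = 93.40·exp(−k·t) = 93.40·0.7870 = 73.50 mg/L.
Second outfall: C = (11110·73.50 + 1000·426.0)/12110 = 102.6 mg/L.

103 mg/L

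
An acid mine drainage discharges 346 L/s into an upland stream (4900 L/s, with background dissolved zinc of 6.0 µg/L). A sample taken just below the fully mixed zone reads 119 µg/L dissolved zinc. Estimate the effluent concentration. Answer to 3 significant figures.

1720 µg/L

Mass balance: 4900·6.000 + 346.0·Cₑ = 5246·119.0
→ Cₑ = (5246·119.0 − 4900·6.000) / 346.0 = 1719 µg/L.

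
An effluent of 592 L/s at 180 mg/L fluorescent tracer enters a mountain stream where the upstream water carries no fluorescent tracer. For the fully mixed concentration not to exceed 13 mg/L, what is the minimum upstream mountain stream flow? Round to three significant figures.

Set C_mix = 13: (Q·0 + 592.0·180.0) / (Q + 592.0) = 13
→ Q = 592.0·(180.0 − 13)/(13 − 0) = 7605 L/s.

7600 L/s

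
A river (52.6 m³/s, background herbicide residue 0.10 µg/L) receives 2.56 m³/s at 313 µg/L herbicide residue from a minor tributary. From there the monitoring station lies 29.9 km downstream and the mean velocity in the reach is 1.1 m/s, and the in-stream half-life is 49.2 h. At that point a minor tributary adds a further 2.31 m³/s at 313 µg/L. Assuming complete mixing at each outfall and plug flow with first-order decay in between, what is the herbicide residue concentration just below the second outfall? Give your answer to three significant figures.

Flow-weighted average: C = (52.60·0.1000 + 2.560·313.0) / 55.16 = 806.5/55.16 = 14.62 µg/L; combined flow 55.16 m³/s.
Travel time t = 29.9·1000 / 1.1 = 27180 s = 7.551 h.
Half-life 49.2 h → k = ln 2 / 49.2 = 0.01409 h⁻¹ = 0.3381 d⁻¹.
After decay, C = 14.62 × e^(−kt) = 14.62 × 0.8991 = 13.15 µg/L.
Second outfall: C = (55.16·13.15 + 2.310·313.0)/57.47 = 25.20 µg/L.

25.2 µg/L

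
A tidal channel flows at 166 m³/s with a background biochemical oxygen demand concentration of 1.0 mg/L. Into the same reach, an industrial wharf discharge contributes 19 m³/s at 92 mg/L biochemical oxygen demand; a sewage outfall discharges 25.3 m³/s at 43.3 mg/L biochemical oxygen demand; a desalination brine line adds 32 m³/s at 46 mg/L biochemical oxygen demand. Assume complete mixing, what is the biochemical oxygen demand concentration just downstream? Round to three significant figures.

Conservation of mass: C = (166.0·1.000 + 19.00·92.00 + 25.30·43.30 + 32.00·46.00) / 242.3 = 4481/242.3 = 18.50 mg/L.

18.5 mg/L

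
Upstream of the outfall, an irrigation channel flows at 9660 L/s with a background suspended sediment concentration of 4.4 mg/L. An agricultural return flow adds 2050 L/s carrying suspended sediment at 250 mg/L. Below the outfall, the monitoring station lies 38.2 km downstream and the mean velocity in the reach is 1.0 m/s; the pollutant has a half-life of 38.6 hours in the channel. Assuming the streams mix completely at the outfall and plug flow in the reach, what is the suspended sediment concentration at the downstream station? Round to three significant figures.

39.2 mg/L

Mixed concentration C = ΣQC/ΣQ = (9660·4.400 + 2050·250.0) / 11710 = 555000/11710 = 47.40 mg/L.
Travel time t = 38.2·1000 / 1.0 = 38200 s = 10.61 h.
Half-life 38.6 h → k = ln 2 / 38.6 = 0.01796 h⁻¹ = 0.4310 d⁻¹.
After decay, C = 47.40 × e^(−kt) = 47.40 × 0.8265 = 39.17 mg/L.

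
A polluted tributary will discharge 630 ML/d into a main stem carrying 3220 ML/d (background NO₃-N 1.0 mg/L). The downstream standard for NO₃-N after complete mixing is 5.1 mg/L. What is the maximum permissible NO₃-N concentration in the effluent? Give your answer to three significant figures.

26.1 mg/L

At the limit, (Qr·Cr + Qe·Cₑ)/(Qr + Qe) = 5.1:
Cₑ = (3850·5.1 − 3220·1.000) / 630.0 = 26.06 mg/L.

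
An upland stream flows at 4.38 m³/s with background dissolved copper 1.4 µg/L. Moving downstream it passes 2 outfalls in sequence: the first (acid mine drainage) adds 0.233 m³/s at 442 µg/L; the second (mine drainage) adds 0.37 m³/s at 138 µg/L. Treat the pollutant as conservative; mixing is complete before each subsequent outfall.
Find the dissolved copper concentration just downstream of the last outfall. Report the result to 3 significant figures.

After outfall 1: Q = 4.380 + 0.2330 = 4.613 m³/s; C = (4.380·1.400 + 0.2330·442.0)/4.613 = 23.65 µg/L.
After outfall 2: Q = 4.613 + 0.3700 = 4.983 m³/s; C = (4.613·23.65 + 0.3700·138.0)/4.983 = 32.14 µg/L.

32.1 µg/L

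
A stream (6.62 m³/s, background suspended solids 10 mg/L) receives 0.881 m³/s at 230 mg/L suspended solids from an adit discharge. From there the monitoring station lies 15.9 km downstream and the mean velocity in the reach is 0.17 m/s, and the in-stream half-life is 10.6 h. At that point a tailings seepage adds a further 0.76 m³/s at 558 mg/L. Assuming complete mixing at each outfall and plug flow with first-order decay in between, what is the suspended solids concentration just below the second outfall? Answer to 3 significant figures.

57.3 mg/L

Flow-weighted average: C = (6.620·10.00 + 0.8810·230.0) / 7.501 = 268.8/7.501 = 35.84 mg/L; combined flow 7.501 m³/s.
Travel time t = 15.9·1000 / 0.17 = 93530 s = 25.98 h.
Half-life 10.6 h → k = ln 2 / 10.6 = 0.06539 h⁻¹ = 1.569 d⁻¹.
Decay over the reach: 35.84·exp(−kt) = 35.84·0.1829 = 6.555 mg/L.
Second outfall: C = (7.501·6.555 + 0.7600·558.0)/8.261 = 57.29 mg/L.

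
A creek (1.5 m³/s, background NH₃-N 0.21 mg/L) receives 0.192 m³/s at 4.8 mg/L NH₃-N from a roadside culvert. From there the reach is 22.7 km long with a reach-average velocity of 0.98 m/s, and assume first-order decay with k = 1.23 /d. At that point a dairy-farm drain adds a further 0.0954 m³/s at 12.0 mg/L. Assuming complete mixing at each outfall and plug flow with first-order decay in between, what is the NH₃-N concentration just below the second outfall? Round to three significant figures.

Conservation of mass: C = (1.500·0.2100 + 0.1920·4.800) / 1.692 = 1.237/1.692 = 0.7309 mg/L; combined flow 1.692 m³/s.
Travel time t = 22.7·1000 / 0.98 = 23160 s = 6.434 h.
Decay over the reach: 0.7309·exp(−kt) = 0.7309·0.7191 = 0.5256 mg/L.
Second outfall: C = (1.692·0.5256 + 0.09540·12.00)/1.787 = 1.138 mg/L.

1.14 mg/L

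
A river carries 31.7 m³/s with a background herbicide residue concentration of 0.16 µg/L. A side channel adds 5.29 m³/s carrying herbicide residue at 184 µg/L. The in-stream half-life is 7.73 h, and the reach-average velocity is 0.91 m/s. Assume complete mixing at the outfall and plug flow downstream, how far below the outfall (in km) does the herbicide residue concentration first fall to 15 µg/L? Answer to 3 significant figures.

Conservation of mass: C = (31.70·0.1600 + 5.290·184.0) / 36.99 = 978.4/36.99 = 26.45 µg/L.
Half-life 7.73 h → k = ln 2 / 7.73 = 0.08967 h⁻¹ = 2.152 d⁻¹.
Set 26.45·exp(−k·t) = 15 → t = ln(26.45/15)/k = 22770 s = 6.326 h.
Distance = v·t = 0.91·22770 = 20720 m = 20.72 km.

20.7 km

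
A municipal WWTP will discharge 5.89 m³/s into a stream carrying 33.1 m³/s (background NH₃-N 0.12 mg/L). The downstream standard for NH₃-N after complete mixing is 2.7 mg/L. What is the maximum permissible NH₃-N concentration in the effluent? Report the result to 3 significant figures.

17.2 mg/L

At the limit, (Qr·Cr + Qe·Cₑ)/(Qr + Qe) = 2.7:
Cₑ = (38.99·2.7 − 33.10·0.1200) / 5.890 = 17.20 mg/L.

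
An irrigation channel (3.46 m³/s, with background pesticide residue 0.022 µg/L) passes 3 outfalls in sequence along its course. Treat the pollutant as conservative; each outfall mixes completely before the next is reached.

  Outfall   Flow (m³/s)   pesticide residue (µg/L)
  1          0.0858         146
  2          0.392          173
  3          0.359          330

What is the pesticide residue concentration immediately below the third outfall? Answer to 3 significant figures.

After outfall 1: Q = 3.460 + 0.08580 = 3.546 m³/s; C = (3.460·0.02200 + 0.08580·146.0)/3.546 = 3.554 µg/L.
After outfall 2: Q = 3.546 + 0.3920 = 3.938 m³/s; C = (3.546·3.554 + 0.3920·173.0)/3.938 = 20.42 µg/L.
After outfall 3: Q = 3.938 + 0.3590 = 4.297 m³/s; C = (3.938·20.42 + 0.3590·330.0)/4.297 = 46.29 µg/L.

46.3 µg/L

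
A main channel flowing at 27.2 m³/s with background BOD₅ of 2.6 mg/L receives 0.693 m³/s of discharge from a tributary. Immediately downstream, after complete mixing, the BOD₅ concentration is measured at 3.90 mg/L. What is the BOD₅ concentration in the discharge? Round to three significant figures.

Mass balance: 27.20·2.600 + 0.6930·Cₑ = 27.89·3.900
→ Cₑ = (27.89·3.900 − 27.20·2.600) / 0.6930 = 54.92 mg/L.

54.9 mg/L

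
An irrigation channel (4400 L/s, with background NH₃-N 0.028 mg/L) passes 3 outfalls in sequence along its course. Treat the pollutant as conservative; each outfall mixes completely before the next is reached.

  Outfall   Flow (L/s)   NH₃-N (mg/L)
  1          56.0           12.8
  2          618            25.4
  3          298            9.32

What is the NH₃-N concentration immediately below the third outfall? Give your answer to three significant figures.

3.60 mg/L

Outfall 1: combined Q = 4456 L/s; C = (4400·0.02800 + 56.00·12.80)/4456 = 0.1885 mg/L.
Outfall 2: combined Q = 5074 L/s; C = (4456·0.1885 + 618.0·25.40)/5074 = 3.259 mg/L.
Outfall 3: combined Q = 5372 L/s; C = (5074·3.259 + 298.0·9.320)/5372 = 3.595 mg/L.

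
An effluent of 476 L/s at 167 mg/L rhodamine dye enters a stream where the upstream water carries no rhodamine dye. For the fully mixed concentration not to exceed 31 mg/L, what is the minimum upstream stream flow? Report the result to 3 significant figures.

2090 L/s

Set C_mix = 31: (Q·0 + 476.0·167.0) / (Q + 476.0) = 31
→ Q = 476.0·(167.0 − 31)/(31 − 0) = 2088 L/s.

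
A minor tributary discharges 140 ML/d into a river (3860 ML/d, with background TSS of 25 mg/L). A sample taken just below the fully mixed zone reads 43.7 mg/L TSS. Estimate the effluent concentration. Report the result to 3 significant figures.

Mass balance: 3860·25.00 + 140.0·Cₑ = 4000·43.70
→ Cₑ = (4000·43.70 − 3860·25.00) / 140.0 = 559.3 mg/L.

559 mg/L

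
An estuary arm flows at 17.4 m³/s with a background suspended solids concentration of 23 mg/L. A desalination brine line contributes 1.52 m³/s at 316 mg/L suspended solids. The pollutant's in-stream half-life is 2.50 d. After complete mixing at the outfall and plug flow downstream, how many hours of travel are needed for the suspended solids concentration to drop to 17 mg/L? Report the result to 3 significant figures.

87.2 h

After mixing, C = (17.40·23.00 + 1.520·316.0) / 18.92 = 880.5/18.92 = 46.54 mg/L.
Half-life 2.50 d → k = ln 2 / 2.50 = 0.2773 d⁻¹.
46.54·exp(−k·t) = 17 → t = ln(46.54/17)/k = 313800 s = 87.17 h.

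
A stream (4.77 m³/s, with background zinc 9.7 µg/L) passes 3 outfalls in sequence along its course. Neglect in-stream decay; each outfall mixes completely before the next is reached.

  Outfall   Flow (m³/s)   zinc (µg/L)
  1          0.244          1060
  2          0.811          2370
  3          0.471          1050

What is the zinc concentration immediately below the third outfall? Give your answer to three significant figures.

Outfall 1: combined Q = 5.014 m³/s; C = (4.770·9.700 + 0.2440·1060)/5.014 = 60.81 µg/L.
Outfall 2: combined Q = 5.825 m³/s; C = (5.014·60.81 + 0.8110·2370)/5.825 = 382.3 µg/L.
Outfall 3: combined Q = 6.296 m³/s; C = (5.825·382.3 + 0.4710·1050)/6.296 = 432.3 µg/L.

432 µg/L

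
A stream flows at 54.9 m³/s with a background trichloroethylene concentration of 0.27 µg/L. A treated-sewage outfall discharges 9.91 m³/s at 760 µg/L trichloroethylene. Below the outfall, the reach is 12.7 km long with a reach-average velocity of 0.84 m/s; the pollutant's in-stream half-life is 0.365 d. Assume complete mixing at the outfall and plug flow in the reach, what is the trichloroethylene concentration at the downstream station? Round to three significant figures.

Mass balance: C = (54.90·0.2700 + 9.910·760.0) / 64.81 = 7546/64.81 = 116.4 µg/L.
Travel time t = 12.7·1000 / 0.84 = 15120 s = 4.200 h.
Half-life 0.365 d → k = ln 2 / 0.365 = 1.899 d⁻¹.
Decay over the reach: 116.4·exp(−kt) = 116.4·0.7173 = 83.52 µg/L.

83.5 µg/L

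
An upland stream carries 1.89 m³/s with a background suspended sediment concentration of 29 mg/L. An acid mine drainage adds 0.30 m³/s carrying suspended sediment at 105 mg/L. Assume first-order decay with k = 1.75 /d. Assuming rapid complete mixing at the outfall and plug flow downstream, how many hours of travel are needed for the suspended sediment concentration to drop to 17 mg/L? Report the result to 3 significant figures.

11.5 h

Mass balance: C = (1.890·29.00 + 0.3000·105.0) / 2.190 = 86.31/2.190 = 39.41 mg/L.
39.41·exp(−k·t) = 17 → t = ln(39.41/17)/k = 41510 s = 11.53 h.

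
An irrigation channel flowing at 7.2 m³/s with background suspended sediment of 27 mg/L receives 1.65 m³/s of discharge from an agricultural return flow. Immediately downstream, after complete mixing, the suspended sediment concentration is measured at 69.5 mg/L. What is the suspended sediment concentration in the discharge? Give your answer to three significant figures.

255 mg/L

Mass balance: 7.200·27.00 + 1.650·Cₑ = 8.850·69.50
→ Cₑ = (8.850·69.50 − 7.200·27.00) / 1.650 = 255.0 mg/L.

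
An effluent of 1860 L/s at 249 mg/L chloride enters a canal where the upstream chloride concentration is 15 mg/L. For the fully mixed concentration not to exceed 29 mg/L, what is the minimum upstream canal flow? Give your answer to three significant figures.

29200 L/s

Set C_mix = 29: (Q·15.00 + 1860·249.0) / (Q + 1860) = 29
→ Q = 1860·(249.0 − 29)/(29 − 15.00) = 29230 L/s.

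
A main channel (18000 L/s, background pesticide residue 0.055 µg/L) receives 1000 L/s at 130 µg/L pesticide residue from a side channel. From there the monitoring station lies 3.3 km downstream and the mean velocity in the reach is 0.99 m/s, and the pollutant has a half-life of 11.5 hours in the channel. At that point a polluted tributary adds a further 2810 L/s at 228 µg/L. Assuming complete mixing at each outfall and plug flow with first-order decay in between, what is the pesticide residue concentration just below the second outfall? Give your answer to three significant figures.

Mass balance: C = (18000·0.05500 + 1000·130.0) / 19000 = 131000/19000 = 6.894 µg/L; combined flow 19000 L/s.
Travel time t = 3.3·1000 / 0.99 = 3333 s = 0.9259 h.
Half-life 11.5 h → k = ln 2 / 11.5 = 0.06027 h⁻¹ = 1.447 d⁻¹.
First-order decay: C = 6.894·exp(−k·t) = 6.894·0.9457 = 6.520 µg/L.
Second outfall: C = (19000·6.520 + 2810·228.0)/21810 = 35.06 µg/L.

35.1 µg/L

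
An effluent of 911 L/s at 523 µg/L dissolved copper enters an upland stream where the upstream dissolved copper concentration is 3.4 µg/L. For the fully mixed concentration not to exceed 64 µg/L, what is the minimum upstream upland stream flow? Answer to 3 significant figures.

Set C_mix = 64: (Q·3.400 + 911.0·523.0) / (Q + 911.0) = 64
→ Q = 911.0·(523.0 − 64)/(64 − 3.400) = 6900 L/s.

6900 L/s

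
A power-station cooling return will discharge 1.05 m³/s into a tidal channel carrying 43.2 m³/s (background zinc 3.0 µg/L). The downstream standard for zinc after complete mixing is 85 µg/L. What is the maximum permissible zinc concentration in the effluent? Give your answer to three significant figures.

At the limit, (Qr·Cr + Qe·Cₑ)/(Qr + Qe) = 85:
Cₑ = (44.25·85 − 43.20·3.000) / 1.050 = 3459 µg/L.

3460 µg/L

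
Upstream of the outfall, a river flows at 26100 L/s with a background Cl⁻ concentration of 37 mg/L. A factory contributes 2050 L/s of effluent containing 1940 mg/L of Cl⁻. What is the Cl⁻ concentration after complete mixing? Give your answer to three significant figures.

176 mg/L

Conservation of mass: C = (26100·37.00 + 2050·1940) / 28150 = 4943000/28150 = 175.6 mg/L.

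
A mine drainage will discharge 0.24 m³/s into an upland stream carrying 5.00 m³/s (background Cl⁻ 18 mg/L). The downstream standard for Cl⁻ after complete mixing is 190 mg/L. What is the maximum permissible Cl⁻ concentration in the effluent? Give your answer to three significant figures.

3770 mg/L

At the limit, (Qr·Cr + Qe·Cₑ)/(Qr + Qe) = 190:
Cₑ = (5.240·190 − 5.000·18.00) / 0.2400 = 3773 mg/L.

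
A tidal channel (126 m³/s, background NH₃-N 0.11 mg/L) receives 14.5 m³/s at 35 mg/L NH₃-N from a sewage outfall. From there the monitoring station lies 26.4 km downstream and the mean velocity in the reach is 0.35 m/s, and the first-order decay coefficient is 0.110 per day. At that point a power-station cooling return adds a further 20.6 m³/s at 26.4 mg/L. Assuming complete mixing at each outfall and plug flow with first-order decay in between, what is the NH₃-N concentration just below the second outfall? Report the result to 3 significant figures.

6.32 mg/L

Flow-weighted average: C = (126.0·0.1100 + 14.50·35.00) / 140.5 = 521.4/140.5 = 3.711 mg/L; combined flow 140.5 m³/s.
Travel time t = 26.4·1000 / 0.35 = 75430 s = 20.95 h.
Applying C = C₀e^(−kt): 3.711 × 0.9084 = 3.371 mg/L.
Second outfall: C = (140.5·3.371 + 20.60·26.40)/161.1 = 6.316 mg/L.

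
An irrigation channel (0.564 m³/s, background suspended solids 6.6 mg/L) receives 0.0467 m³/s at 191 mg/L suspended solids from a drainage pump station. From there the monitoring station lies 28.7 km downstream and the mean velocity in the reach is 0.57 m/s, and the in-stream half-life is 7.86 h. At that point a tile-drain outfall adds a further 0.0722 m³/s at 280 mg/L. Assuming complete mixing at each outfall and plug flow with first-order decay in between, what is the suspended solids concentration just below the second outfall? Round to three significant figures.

35.0 mg/L

Mass balance: C = (0.5640·6.600 + 0.04670·191.0) / 0.6107 = 12.64/0.6107 = 20.70 mg/L; combined flow 0.6107 m³/s.
Travel time t = 28.7·1000 / 0.57 = 50350 s = 13.99 h.
Half-life 7.86 h → k = ln 2 / 7.86 = 0.08819 h⁻¹ = 2.116 d⁻¹.
Applying C = C₀e^(−kt): 20.70 × 0.2913 = 6.030 mg/L.
At the second outfall, C = (0.6107·6.030 + 0.07220·280.0) / (0.6107 + 0.07220) = 35.00 mg/L.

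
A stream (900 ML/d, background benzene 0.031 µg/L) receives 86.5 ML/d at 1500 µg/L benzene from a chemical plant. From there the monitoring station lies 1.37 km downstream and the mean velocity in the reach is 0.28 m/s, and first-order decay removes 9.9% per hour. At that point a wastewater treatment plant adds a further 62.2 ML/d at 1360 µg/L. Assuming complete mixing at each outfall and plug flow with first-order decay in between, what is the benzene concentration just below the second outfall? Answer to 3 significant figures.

Mixed concentration C = ΣQC/ΣQ = (900.0·0.03100 + 86.50·1500) / 986.5 = 129800/986.5 = 131.6 µg/L; combined flow 986.5 ML/d.
Travel time t = 1.37·1000 / 0.28 = 4893 s = 1.359 h.
9.9%/h lost → k = −ln(1 − 0.099) = 0.1043 h⁻¹.
Applying C = C₀e^(−kt): 131.6 × 0.8679 = 114.2 µg/L.
At the second outfall, C = (986.5·114.2 + 62.20·1360) / (986.5 + 62.20) = 188.1 µg/L.

188 µg/L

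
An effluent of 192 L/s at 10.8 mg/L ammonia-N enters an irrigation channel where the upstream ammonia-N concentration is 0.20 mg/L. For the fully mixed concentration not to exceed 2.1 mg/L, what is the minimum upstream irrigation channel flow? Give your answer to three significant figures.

879 L/s

Set C_mix = 2.1: (Q·0.2000 + 192.0·10.80) / (Q + 192.0) = 2.1
→ Q = 192.0·(10.80 − 2.1)/(2.1 − 0.2000) = 879.2 L/s.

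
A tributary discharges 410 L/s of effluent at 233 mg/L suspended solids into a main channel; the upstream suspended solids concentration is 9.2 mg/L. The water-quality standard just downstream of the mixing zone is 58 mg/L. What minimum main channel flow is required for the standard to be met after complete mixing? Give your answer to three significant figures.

Set C_mix = 58: (Q·9.200 + 410.0·233.0) / (Q + 410.0) = 58
→ Q = 410.0·(233.0 − 58)/(58 − 9.200) = 1470 L/s.

1470 L/s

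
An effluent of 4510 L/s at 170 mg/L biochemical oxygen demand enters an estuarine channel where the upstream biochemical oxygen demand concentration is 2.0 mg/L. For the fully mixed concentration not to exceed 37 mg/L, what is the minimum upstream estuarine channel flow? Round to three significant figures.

17100 L/s

Set C_mix = 37: (Q·2.000 + 4510·170.0) / (Q + 4510) = 37
→ Q = 4510·(170.0 − 37)/(37 − 2.000) = 17140 L/s.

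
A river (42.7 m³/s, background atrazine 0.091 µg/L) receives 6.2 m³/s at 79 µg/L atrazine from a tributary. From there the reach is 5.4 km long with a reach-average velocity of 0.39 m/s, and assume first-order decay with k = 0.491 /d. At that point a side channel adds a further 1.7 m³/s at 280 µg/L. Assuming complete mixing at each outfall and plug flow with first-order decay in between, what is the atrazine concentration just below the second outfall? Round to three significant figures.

After mixing, C = (42.70·0.09100 + 6.200·79.00) / 48.90 = 493.7/48.90 = 10.10 µg/L; combined flow 48.90 m³/s.
Travel time t = 5.4·1000 / 0.39 = 13850 s = 3.846 h.
Decay over the reach: 10.10·exp(−kt) = 10.10·0.9243 = 9.332 µg/L.
At the second outfall, C = (48.90·9.332 + 1.700·280.0) / (48.90 + 1.700) = 18.43 µg/L.

18.4 µg/L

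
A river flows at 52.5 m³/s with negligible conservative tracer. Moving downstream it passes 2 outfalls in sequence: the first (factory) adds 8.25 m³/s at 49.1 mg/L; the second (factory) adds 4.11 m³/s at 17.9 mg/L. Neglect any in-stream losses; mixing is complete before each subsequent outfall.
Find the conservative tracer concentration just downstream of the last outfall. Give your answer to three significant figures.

7.38 mg/L

Below outfall 1: Q → 60.75 m³/s, C = (52.50·0 + 8.250·49.10)/60.75 = 6.668 mg/L.
Below outfall 2: Q → 64.86 m³/s, C = (60.75·6.668 + 4.110·17.90)/64.86 = 7.380 mg/L.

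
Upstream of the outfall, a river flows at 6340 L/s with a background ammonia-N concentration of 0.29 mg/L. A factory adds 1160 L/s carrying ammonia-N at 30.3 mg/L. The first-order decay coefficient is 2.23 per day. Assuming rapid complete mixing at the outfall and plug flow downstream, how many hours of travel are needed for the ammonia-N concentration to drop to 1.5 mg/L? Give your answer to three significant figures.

12.8 h

Mass balance: C = (6340·0.2900 + 1160·30.30) / 7500 = 36990/7500 = 4.932 mg/L.
4.932·exp(−k·t) = 1.5 → t = ln(4.932/1.5)/k = 46110 s = 12.81 h.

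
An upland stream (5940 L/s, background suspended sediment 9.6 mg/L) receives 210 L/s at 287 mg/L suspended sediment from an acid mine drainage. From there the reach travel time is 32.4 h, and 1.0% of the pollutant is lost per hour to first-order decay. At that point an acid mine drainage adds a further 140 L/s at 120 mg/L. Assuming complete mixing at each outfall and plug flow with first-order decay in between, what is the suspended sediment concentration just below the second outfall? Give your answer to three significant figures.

Mixed concentration C = ΣQC/ΣQ = (5940·9.600 + 210.0·287.0) / 6150 = 117300/6150 = 19.07 mg/L; combined flow 6150 L/s.
1.0%/h lost → k = −ln(1 − 0.01) = 0.01005 h⁻¹.
After decay, C = 19.07 × e^(−kt) = 19.07 × 0.7221 = 13.77 mg/L.
Second outfall: C = (6150·13.77 + 140.0·120.0)/6290 = 16.14 mg/L.

16.1 mg/L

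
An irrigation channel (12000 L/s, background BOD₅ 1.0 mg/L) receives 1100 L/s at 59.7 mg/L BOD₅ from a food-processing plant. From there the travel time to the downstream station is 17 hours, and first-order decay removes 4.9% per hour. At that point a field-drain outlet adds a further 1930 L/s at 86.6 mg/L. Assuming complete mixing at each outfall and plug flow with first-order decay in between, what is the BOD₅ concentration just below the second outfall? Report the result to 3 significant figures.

13.3 mg/L

Conservation of mass: C = (12000·1.000 + 1100·59.70) / 13100 = 77670/13100 = 5.929 mg/L; combined flow 13100 L/s.
4.9%/h lost → k = −ln(1 − 0.049) = 0.05024 h⁻¹.
Decay over the reach: 5.929·exp(−kt) = 5.929·0.4257 = 2.524 mg/L.
At the second outfall, C = (13100·2.524 + 1930·86.60) / (13100 + 1930) = 13.32 mg/L.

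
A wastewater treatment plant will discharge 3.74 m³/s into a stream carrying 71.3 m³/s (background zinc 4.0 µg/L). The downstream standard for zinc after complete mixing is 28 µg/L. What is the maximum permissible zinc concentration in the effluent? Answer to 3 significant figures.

At the limit, (Qr·Cr + Qe·Cₑ)/(Qr + Qe) = 28:
Cₑ = (75.04·28 − 71.30·4.000) / 3.740 = 485.5 µg/L.

486 µg/L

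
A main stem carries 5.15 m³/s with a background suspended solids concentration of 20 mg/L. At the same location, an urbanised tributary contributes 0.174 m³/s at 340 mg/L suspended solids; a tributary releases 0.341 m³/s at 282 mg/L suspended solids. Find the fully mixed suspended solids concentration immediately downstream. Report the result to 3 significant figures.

After mixing, C = (5.150·20.00 + 0.1740·340.0 + 0.3410·282.0) / 5.665 = 258.3/5.665 = 45.60 mg/L.

45.6 mg/L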